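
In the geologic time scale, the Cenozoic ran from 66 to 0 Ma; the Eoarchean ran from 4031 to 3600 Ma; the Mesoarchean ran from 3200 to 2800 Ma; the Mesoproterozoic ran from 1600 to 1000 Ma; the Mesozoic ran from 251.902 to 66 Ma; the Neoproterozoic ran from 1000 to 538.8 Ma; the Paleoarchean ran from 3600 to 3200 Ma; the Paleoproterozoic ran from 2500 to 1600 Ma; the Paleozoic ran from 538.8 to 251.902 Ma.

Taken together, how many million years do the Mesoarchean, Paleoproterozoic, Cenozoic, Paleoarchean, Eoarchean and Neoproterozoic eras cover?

Each duration: Mesoarchean = 400; Paleoproterozoic = 900; Cenozoic = 66; Paleoarchean = 400; Eoarchean = 431; Neoproterozoic = 461.2.
Sum: 400 + 900 + 66 + 400 + 431 + 461.2 = 2658.2 Myr.

2658.2 million years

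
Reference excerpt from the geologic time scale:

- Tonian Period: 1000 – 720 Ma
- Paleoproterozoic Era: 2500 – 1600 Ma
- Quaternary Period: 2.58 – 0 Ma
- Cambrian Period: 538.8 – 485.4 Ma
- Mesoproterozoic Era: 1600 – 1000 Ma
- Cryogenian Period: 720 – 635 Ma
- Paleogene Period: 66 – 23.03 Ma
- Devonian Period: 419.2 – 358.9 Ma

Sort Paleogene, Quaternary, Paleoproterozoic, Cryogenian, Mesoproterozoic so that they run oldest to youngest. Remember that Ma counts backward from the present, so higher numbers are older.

Paleoproterozoic, Mesoproterozoic, Cryogenian, Paleogene, Quaternary

The oldest of these is Paleoproterozoic (starts 2500 Ma) and the youngest is Quaternary (ends 0 Ma).
In between, by decreasing start age: Mesoproterozoic (1600), Cryogenian (720), Paleogene (66).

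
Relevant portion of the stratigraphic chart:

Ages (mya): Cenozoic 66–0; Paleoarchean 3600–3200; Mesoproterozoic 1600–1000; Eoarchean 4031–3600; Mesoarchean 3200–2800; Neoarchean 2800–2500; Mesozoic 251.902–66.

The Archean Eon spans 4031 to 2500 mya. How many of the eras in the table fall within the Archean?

Eras inside 4031–2500 Ma: Eoarchean, Paleoarchean, Mesoarchean, Neoarchean — 4 in total.

4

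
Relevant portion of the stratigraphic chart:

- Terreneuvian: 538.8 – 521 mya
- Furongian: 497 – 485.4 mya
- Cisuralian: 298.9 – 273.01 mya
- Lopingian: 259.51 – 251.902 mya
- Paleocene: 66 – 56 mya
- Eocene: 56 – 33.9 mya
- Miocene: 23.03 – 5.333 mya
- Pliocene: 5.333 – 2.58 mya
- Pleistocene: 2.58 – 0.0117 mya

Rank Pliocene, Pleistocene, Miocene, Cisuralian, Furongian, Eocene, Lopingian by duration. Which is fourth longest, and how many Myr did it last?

Furongian, 11.6 million years

Durations: Pliocene 2.753; Pleistocene 2.5683; Miocene 17.697; Cisuralian 25.89; Furongian 11.6; Eocene 22.1; Lopingian 7.608 Myr.
Sorted longest-first: Cisuralian (25.89), Eocene (22.1), Miocene (17.697), Furongian (11.6), Lopingian (7.608), Pliocene (2.753), Pleistocene (2.5683).
The fourth longest is Furongian at 11.6 Myr.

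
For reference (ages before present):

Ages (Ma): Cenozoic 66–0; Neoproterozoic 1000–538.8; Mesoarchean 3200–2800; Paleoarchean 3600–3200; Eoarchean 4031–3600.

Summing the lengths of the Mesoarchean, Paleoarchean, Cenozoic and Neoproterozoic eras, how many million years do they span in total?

1327.2 million years

Duration is start − end for each: (3200 − 2800) + (3600 − 3200) + (66 − 0) + (1000 − 538.8).
That is 400 + 400 + 66 + 461.2, which totals 1327.2 million years.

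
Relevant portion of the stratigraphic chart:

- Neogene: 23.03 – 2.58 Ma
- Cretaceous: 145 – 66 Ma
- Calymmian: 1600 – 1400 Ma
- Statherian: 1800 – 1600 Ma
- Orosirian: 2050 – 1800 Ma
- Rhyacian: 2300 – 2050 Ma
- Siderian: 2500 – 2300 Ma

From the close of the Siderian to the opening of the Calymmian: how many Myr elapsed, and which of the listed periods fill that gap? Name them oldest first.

700 million years; Rhyacian, Orosirian, Statherian

The Siderian closes at 2300 Ma and the Calymmian opens at 1600 Ma, so the interval is 2300 − 1600 = 700 Myr.
A period fits inside if it starts at or after 2300 Ma and ends at or before 1600 Ma; oldest first that gives Rhyacian, Orosirian, Statherian.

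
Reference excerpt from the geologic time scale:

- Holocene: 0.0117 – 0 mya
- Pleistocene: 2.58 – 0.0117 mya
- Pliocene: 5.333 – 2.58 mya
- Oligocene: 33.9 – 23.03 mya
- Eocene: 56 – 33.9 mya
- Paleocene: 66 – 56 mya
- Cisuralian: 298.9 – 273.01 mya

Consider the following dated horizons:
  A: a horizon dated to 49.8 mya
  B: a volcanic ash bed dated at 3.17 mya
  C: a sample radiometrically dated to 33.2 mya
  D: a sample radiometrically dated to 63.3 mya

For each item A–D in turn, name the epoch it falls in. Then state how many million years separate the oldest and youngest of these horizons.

A — Eocene; B — Pliocene; C — Oligocene; D — Paleocene; span 60.13 million years

A: 49.8 Ma lies in 56–33.9 Ma, so Eocene.
B: 3.17 Ma lies in 5.333–2.58 Ma, so Pliocene.
C: 33.2 Ma lies in 33.9–23.03 Ma, so Oligocene.
D: 63.3 Ma lies in 66–56 Ma, so Paleocene.
Oldest = 63.3 Ma, youngest = 3.17 Ma → span 60.13 Myr.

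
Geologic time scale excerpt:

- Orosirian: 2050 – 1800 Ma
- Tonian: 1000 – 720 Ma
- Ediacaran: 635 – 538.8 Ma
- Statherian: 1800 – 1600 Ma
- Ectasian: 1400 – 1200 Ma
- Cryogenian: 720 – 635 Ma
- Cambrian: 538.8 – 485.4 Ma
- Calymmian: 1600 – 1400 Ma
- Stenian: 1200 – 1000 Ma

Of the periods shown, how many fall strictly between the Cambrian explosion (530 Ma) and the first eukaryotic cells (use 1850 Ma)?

7

1850 Ma sits inside the Orosirian (2050–1800) and 530 Ma inside the Cambrian (538.8–485.4); neither of those is wholly between the two dates.
The listed periods lying completely between them are Statherian, Calymmian, Ectasian, Stenian, Tonian, Cryogenian, Ediacaran — 7 in all.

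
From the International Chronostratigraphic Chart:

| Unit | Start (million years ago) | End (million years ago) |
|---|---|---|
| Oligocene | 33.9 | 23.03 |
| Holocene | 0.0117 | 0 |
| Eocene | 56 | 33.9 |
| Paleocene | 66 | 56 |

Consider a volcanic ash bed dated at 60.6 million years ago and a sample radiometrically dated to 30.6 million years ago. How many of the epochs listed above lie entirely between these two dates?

1

The older date is 60.6 Ma and the younger is 30.6 Ma.
Epochs with start < 60.6 and end > 30.6 Ma: Eocene (56–33.9).
That is 1 complete epoch.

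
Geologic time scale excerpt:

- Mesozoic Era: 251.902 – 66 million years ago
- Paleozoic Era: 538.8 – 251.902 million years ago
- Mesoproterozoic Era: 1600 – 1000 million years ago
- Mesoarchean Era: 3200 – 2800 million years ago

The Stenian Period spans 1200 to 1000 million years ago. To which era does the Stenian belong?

The Stenian (1200–1000 Ma) lies entirely within 1600–1000 Ma, the Mesoproterozoic Era.

Mesoproterozoic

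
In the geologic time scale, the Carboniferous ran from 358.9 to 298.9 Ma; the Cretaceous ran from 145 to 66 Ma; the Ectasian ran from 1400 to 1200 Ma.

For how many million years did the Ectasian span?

200 million years

1400 − 1200 = 200 million years.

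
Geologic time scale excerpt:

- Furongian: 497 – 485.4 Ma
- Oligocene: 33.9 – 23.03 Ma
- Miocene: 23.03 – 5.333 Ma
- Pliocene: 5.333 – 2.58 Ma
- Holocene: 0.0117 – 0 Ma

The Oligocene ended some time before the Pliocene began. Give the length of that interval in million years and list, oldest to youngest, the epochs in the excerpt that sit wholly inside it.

17.697 million years; Miocene

End of Oligocene = 23.03 Ma; start of Pliocene = 5.333 Ma.
Gap = 23.03 − 5.333 = 17.697 Myr.
Epochs wholly inside 23.03–5.333 Ma: Miocene (23.03–5.333).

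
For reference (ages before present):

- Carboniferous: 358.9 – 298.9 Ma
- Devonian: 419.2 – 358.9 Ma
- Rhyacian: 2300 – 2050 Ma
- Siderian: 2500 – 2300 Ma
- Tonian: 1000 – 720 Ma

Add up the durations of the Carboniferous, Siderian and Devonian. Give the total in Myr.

Each duration: Carboniferous = 60; Siderian = 200; Devonian = 60.3.
Sum: 60 + 200 + 60.3 = 320.3 Myr.

320.3 million years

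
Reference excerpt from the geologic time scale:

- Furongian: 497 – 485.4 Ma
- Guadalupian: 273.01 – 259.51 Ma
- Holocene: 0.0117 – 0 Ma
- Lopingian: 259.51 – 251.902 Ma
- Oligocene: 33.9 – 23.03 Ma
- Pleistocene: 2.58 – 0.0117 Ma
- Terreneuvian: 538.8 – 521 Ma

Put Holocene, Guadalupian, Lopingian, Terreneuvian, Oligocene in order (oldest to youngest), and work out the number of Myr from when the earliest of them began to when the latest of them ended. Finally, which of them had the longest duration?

Terreneuvian, Guadalupian, Lopingian, Oligocene, Holocene; total span 538.8 Myr; longest is Terreneuvian

Start ages (Ma): Terreneuvian 538.8, Guadalupian 273.01, Lopingian 259.51, Oligocene 33.9, Holocene 0.0117.
Ordered oldest to youngest: Terreneuvian, Guadalupian, Lopingian, Oligocene, Holocene.
Span = 538.8 − 0 = 538.8 Myr.
Durations: Oligocene 10.87, Guadalupian 13.5, Terreneuvian 17.8, Holocene 0.0117, Lopingian 7.608 → longest is Terreneuvian (17.8 Myr).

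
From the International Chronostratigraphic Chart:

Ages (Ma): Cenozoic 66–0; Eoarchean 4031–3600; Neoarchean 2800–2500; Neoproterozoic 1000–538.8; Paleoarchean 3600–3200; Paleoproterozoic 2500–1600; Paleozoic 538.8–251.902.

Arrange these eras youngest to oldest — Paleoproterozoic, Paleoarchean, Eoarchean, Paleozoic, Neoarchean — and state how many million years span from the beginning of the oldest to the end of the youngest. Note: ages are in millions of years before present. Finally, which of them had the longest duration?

From the excerpt: Paleoproterozoic 2500–1600; Paleoarchean 3600–3200; Eoarchean 4031–3600; Paleozoic 538.8–251.902; Neoarchean 2800–2500 (Ma).
Larger Ma is earlier, so the oldest is Eoarchean and the youngest is Paleozoic; youngest to oldest: Paleozoic, Paleoproterozoic, Neoarchean, Paleoarchean, Eoarchean.
Oldest start 4031 minus youngest end 251.902 gives 3779.098 Myr overall.
Individual lengths (start − end): Paleozoic 286.898; Paleoproterozoic 900; Eoarchean 431; Neoarchean 300; Paleoarchean 400. The largest is Paleoproterozoic at 900 Myr.

Paleozoic → Paleoproterozoic → Neoarchean → Paleoarchean → Eoarchean; total span 3779.098 Myr; longest is Paleoproterozoic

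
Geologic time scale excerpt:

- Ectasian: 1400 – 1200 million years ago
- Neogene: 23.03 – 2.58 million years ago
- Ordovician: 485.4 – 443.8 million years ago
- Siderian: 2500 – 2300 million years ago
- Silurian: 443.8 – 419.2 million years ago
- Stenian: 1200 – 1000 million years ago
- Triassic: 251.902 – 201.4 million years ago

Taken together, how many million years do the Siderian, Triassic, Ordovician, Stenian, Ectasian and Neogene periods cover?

Duration is start − end for each: (2500 − 2300) + (251.902 − 201.4) + (485.4 − 443.8) + (1200 − 1000) + (1400 − 1200) + (23.03 − 2.58).
That is 200 + 50.502 + 41.6 + 200 + 200 + 20.45, which totals 712.552 million years.

712.552 million years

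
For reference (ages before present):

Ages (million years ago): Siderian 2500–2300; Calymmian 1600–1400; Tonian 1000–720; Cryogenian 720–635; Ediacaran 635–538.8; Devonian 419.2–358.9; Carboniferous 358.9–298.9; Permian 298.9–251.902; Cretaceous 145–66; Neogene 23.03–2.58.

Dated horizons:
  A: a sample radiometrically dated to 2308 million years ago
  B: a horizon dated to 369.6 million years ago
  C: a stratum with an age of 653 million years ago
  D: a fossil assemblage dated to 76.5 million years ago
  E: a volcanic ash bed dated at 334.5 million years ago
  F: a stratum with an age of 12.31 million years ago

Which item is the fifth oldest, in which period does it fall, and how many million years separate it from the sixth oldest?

Sorted oldest-first by Ma: A (2308), C (653), B (369.6), E (334.5), D (76.5), F (12.31).
The fifth oldest is D at 76.5 Ma, which lies in 145–66 Ma: the Cretaceous.
The sixth oldest is F at 12.31 Ma; separation = |76.5 − 12.31| = 64.19 Myr.

D, in the Cretaceous; 64.19 million years to F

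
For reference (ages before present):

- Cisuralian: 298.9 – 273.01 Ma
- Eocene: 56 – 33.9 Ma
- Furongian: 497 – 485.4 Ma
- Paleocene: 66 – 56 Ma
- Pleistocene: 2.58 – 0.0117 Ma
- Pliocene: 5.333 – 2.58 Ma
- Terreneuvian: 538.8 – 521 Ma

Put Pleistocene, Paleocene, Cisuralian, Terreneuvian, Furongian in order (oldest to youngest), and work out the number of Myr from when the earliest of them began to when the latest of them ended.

Terreneuvian, Furongian, Cisuralian, Paleocene, Pleistocene; total span 538.7883 Myr

Start ages (Ma): Terreneuvian 538.8, Furongian 497, Cisuralian 298.9, Paleocene 66, Pleistocene 2.58.
Ordered oldest to youngest: Terreneuvian, Furongian, Cisuralian, Paleocene, Pleistocene.
Span = 538.8 − 0.0117 = 538.7883 Myr.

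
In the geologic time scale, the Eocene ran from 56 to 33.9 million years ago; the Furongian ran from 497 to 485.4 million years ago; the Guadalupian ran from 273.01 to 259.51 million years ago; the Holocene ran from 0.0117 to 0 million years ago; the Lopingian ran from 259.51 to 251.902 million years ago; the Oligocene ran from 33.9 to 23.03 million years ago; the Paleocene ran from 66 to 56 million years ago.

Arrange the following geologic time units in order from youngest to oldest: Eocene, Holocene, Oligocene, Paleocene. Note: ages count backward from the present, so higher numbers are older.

Holocene, Oligocene, Eocene, Paleocene

Read off each span (Ma): Eocene 56–33.9; Holocene 0.0117–0; Oligocene 33.9–23.03; Paleocene 66–56.
Larger Ma is older, so oldest→youngest is Paleocene, Eocene, Oligocene, Holocene; reverse it for youngest→oldest.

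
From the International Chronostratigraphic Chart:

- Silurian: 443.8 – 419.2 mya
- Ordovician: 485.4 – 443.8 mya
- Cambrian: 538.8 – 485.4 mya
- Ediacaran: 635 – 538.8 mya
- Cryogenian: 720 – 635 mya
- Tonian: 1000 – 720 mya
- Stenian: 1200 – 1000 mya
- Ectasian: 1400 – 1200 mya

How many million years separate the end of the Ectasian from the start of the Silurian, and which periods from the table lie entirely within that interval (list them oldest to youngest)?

756.2 million years; Stenian, Tonian, Cryogenian, Ediacaran, Cambrian, Ordovician

The Ectasian closes at 1200 Ma and the Silurian opens at 443.8 Ma, so the interval is 1200 − 443.8 = 756.2 Myr.
A period fits inside if it starts at or after 1200 Ma and ends at or before 443.8 Ma; oldest first that gives Stenian, Tonian, Cryogenian, Ediacaran, Cambrian, Ordovician.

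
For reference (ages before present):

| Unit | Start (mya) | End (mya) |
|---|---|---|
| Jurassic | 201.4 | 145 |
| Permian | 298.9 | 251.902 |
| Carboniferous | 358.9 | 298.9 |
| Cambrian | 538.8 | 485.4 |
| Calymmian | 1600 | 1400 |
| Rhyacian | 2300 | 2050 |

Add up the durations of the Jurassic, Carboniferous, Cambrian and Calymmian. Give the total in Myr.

369.8 million years

Each duration: Jurassic = 56.4; Carboniferous = 60; Cambrian = 53.4; Calymmian = 200.
Sum: 56.4 + 60 + 53.4 + 200 = 369.8 Myr.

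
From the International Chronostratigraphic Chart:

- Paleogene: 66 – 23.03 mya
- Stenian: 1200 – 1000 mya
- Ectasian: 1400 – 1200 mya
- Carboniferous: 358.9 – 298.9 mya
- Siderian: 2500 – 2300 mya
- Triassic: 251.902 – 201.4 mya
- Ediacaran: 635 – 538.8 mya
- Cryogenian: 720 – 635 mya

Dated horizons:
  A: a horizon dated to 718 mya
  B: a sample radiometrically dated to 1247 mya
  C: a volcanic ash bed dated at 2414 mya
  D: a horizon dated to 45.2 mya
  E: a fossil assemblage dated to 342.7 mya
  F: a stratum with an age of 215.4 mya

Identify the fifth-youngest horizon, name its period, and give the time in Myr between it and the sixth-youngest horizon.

Smaller Ma means younger, so youngest first: D 45.2 < F 215.4 < E 342.7 < A 718 < B 1247 < C 2414.
Counting 5 along gives B (1247 Ma); the excerpt puts that inside the Ectasian, 1400–1200 Ma.
Next in line is C (2414 Ma), and 2414 − 1247 = 1167 Myr.

B, in the Ectasian; 1167 million years to C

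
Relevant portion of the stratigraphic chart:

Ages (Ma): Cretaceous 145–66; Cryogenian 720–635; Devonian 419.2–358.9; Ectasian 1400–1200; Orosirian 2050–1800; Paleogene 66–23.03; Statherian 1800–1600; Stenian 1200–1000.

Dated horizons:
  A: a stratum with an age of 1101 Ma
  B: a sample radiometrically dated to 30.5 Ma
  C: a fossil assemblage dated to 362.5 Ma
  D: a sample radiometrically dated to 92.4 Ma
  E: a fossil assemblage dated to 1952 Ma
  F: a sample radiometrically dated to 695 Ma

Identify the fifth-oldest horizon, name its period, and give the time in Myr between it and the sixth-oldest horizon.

Sorted oldest-first by Ma: E (1952), A (1101), F (695), C (362.5), D (92.4), B (30.5).
The fifth oldest is D at 92.4 Ma, which lies in 145–66 Ma: the Cretaceous.
The sixth oldest is B at 30.5 Ma; separation = |92.4 − 30.5| = 61.9 Myr.

D, in the Cretaceous; 61.9 million years to B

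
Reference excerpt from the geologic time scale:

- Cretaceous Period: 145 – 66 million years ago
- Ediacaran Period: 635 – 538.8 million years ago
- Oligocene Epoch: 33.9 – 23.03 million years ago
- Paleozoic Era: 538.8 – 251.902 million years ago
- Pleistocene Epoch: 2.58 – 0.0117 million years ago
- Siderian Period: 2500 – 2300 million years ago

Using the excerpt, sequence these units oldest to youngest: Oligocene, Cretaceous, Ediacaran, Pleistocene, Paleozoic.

The oldest of these is Ediacaran (starts 635 Ma) and the youngest is Pleistocene (ends 0.0117 Ma).
In between, by decreasing start age: Paleozoic (538.8), Cretaceous (145), Oligocene (33.9).

Ediacaran → Paleozoic → Cretaceous → Oligocene → Pleistocene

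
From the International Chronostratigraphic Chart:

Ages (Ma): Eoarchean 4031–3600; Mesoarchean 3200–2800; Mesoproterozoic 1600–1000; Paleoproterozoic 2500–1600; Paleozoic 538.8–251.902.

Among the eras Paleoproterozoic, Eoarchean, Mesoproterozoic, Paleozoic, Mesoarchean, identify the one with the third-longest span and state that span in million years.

Start − end for each: Paleoproterozoic 2500 − 1600 = 900; Eoarchean 4031 − 3600 = 431; Mesoproterozoic 1600 − 1000 = 600; Paleozoic 538.8 − 251.902 = 286.898; Mesoarchean 3200 − 2800 = 400.
Ranking these from longest: Paleoproterozoic > Mesoproterozoic > Eoarchean > Mesoarchean > Paleozoic.
Position 3 in that ranking is Eoarchean, which lasted 431 Myr.

Eoarchean, 431 million years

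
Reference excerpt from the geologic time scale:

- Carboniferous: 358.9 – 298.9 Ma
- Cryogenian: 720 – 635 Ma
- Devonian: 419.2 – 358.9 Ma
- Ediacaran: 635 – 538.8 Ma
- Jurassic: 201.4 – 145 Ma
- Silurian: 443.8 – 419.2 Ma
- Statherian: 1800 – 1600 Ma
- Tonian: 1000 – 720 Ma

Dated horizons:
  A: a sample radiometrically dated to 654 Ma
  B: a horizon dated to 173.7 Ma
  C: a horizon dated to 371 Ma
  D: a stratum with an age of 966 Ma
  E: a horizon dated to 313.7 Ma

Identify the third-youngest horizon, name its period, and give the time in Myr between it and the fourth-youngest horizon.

Smaller Ma means younger, so youngest first: B 173.7 < E 313.7 < C 371 < A 654 < D 966.
Counting 3 along gives C (371 Ma); the excerpt puts that inside the Devonian, 419.2–358.9 Ma.
Next in line is A (654 Ma), and 654 − 371 = 283 Myr.

C, in the Devonian; 283 million years to A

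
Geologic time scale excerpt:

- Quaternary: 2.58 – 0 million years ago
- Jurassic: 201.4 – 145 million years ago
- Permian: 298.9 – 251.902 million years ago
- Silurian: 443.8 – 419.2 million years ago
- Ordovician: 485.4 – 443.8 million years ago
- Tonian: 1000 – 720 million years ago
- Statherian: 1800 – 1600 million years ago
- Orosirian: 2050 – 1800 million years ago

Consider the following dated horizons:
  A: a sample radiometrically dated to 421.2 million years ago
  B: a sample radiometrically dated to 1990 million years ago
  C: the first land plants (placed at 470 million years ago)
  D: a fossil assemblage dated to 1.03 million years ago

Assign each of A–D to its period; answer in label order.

A: 421.2 Ma lies in 443.8–419.2 Ma, so Silurian.
B: 1990 Ma lies in 2050–1800 Ma, so Orosirian.
C: 470 Ma lies in 485.4–443.8 Ma, so Ordovician.
D: 1.03 Ma lies in 2.58–0 Ma, so Quaternary.

A — Silurian; B — Orosirian; C — Ordovician; D — Quaternary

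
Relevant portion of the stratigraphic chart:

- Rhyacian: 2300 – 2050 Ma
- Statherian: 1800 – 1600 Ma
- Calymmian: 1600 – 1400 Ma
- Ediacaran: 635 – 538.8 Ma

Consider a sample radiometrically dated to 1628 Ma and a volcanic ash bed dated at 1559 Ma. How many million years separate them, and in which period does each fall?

Elapsed time: 1628 − 1559 = 69 Myr.
1628 Ma lies within 1800–1600 Ma: Statherian.
1559 Ma lies within 1600–1400 Ma: Calymmian.

69 million years apart; the first in the Statherian, the second in the Calymmian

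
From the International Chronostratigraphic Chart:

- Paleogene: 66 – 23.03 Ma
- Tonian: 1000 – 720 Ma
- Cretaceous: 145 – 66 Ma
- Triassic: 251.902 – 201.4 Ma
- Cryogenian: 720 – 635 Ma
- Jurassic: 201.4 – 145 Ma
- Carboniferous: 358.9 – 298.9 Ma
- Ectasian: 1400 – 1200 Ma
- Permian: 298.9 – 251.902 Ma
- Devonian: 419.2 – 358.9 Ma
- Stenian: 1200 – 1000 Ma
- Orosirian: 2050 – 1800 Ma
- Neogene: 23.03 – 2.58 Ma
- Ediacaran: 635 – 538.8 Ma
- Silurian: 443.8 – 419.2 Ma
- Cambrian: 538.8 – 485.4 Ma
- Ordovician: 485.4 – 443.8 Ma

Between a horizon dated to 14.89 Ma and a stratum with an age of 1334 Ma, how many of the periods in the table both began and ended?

1334 Ma sits inside the Ectasian (1400–1200) and 14.89 Ma inside the Neogene (23.03–2.58); neither of those is wholly between the two dates.
The listed periods lying completely between them are Stenian, Tonian, Cryogenian, Ediacaran, Cambrian, Ordovician, Silurian, Devonian, Carboniferous, Permian, Triassic, Jurassic, Cretaceous, Paleogene — 14 in all.

14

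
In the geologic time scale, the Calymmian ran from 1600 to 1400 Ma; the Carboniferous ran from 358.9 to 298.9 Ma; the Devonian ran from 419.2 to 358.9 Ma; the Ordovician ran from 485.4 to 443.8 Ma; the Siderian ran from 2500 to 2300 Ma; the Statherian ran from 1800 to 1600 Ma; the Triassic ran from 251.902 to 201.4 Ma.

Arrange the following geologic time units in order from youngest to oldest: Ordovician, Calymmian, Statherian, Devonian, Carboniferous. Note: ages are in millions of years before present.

Carboniferous → Devonian → Ordovician → Calymmian → Statherian

The oldest of these is Statherian (starts 1800 Ma) and the youngest is Carboniferous (ends 298.9 Ma).
In between, by decreasing start age: Calymmian (1600), Ordovician (485.4), Devonian (419.2).
Listing youngest first means reversing that sequence.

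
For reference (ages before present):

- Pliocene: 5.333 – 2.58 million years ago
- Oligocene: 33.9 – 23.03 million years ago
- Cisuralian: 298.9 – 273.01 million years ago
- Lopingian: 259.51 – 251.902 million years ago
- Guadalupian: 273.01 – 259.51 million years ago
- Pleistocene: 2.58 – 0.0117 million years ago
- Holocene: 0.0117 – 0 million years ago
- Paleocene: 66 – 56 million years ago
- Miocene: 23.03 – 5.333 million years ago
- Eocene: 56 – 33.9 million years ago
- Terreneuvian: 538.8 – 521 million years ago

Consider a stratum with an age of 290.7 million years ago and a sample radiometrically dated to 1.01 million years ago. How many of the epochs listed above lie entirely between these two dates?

The older date is 290.7 Ma and the younger is 1.01 Ma.
Epochs with start < 290.7 and end > 1.01 Ma: Guadalupian (273.01–259.51), Lopingian (259.51–251.902), Paleocene (66–56), Eocene (56–33.9), Oligocene (33.9–23.03), Miocene (23.03–5.333), Pliocene (5.333–2.58).
That is 7 complete epochs.

7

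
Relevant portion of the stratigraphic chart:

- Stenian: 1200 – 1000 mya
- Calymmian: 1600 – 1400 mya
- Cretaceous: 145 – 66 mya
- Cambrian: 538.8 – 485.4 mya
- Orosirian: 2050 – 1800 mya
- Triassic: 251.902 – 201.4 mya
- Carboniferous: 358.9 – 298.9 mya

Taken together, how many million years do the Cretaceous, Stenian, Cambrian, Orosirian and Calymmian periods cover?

782.4 million years

Each duration: Cretaceous = 79; Stenian = 200; Cambrian = 53.4; Orosirian = 250; Calymmian = 200.
Sum: 79 + 200 + 53.4 + 250 + 200 = 782.4 Myr.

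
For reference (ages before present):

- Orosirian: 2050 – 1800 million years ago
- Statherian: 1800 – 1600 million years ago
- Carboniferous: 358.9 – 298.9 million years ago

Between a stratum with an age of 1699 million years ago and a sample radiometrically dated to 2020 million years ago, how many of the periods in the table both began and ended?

Checking each listed span, none has both start < 2020 Ma and end > 1699 Ma — every period straddles one of the two dates or lies outside them — so the count is 0.

0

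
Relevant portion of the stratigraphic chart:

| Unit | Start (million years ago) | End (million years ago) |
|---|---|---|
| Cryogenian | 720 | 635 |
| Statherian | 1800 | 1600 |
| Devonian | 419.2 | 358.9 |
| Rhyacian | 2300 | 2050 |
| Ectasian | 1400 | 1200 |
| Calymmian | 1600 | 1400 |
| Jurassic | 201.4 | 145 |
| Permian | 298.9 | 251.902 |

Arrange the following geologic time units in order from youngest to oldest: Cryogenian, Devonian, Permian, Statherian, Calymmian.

Permian → Devonian → Cryogenian → Calymmian → Statherian

The oldest of these is Statherian (starts 1800 Ma) and the youngest is Permian (ends 251.902 Ma).
In between, by decreasing start age: Calymmian (1600), Cryogenian (720), Devonian (419.2).
Listing youngest first means reversing that sequence.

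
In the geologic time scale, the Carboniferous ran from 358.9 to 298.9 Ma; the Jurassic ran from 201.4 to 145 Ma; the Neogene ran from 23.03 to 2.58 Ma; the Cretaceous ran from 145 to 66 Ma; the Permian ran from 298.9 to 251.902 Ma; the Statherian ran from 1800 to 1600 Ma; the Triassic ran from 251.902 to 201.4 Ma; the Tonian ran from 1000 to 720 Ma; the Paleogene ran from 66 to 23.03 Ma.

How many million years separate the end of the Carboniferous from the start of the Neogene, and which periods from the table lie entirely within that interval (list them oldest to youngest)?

The Carboniferous closes at 298.9 Ma and the Neogene opens at 23.03 Ma, so the interval is 298.9 − 23.03 = 275.87 Myr.
A period fits inside if it starts at or after 298.9 Ma and ends at or before 23.03 Ma; oldest first that gives Permian, Triassic, Jurassic, Cretaceous, Paleogene.

275.87 million years; Permian, Triassic, Jurassic, Cretaceous, Paleogene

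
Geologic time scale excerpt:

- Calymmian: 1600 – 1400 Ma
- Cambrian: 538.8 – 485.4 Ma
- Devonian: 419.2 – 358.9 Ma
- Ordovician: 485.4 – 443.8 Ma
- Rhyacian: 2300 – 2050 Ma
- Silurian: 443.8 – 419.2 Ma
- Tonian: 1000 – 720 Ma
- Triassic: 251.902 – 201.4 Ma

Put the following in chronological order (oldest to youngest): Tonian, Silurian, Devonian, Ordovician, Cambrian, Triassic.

Read off each span (Ma): Tonian 1000–720; Silurian 443.8–419.2; Devonian 419.2–358.9; Ordovician 485.4–443.8; Cambrian 538.8–485.4; Triassic 251.902–201.4.
Larger Ma is older, so oldest→youngest is Tonian, Cambrian, Ordovician, Silurian, Devonian, Triassic.

Tonian, then Cambrian, then Ordovician, then Silurian, then Devonian, then Triassic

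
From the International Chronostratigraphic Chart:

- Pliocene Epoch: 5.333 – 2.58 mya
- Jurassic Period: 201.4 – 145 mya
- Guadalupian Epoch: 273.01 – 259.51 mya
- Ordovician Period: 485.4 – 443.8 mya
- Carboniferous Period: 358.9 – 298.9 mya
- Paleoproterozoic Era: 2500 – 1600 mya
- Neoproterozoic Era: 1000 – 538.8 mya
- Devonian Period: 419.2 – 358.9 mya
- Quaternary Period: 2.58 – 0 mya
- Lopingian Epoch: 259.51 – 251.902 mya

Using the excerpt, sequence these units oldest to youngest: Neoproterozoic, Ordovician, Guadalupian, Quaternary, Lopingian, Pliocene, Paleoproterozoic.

Paleoproterozoic, Neoproterozoic, Ordovician, Guadalupian, Lopingian, Pliocene, Quaternary

The oldest of these is Paleoproterozoic (starts 2500 Ma) and the youngest is Quaternary (ends 0 Ma).
In between, by decreasing start age: Neoproterozoic (1000), Ordovician (485.4), Guadalupian (273.01), Lopingian (259.51), Pliocene (5.333).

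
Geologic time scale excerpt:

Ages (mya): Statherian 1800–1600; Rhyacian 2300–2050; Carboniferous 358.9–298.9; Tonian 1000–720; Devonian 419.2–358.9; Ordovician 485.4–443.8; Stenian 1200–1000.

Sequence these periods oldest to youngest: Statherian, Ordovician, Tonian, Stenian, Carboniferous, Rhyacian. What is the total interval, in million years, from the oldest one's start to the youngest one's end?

Rhyacian → Statherian → Stenian → Tonian → Ordovician → Carboniferous; total span 2001.1 Myr

From the excerpt: Statherian 1800–1600; Ordovician 485.4–443.8; Tonian 1000–720; Stenian 1200–1000; Carboniferous 358.9–298.9; Rhyacian 2300–2050 (Ma).
Larger Ma is earlier, so the oldest is Rhyacian and the youngest is Carboniferous; oldest to youngest: Rhyacian, Statherian, Stenian, Tonian, Ordovician, Carboniferous.
Oldest start 2300 minus youngest end 298.9 gives 2001.1 Myr overall.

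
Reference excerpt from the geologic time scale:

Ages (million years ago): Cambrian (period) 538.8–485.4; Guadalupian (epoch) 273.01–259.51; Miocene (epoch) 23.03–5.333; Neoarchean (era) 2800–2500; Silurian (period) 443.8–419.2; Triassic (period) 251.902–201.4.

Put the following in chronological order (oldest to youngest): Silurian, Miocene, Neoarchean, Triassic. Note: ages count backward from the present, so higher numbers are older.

The oldest of these is Neoarchean (starts 2800 Ma) and the youngest is Miocene (ends 5.333 Ma).
In between, by decreasing start age: Silurian (443.8), Triassic (251.902).

Neoarchean, Silurian, Triassic, Miocene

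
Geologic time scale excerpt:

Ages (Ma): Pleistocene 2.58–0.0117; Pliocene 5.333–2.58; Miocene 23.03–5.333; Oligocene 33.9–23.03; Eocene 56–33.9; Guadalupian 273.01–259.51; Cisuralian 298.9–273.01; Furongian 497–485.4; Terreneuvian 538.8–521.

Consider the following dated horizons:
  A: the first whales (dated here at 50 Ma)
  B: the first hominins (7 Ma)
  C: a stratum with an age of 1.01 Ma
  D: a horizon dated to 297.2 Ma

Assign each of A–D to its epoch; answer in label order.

A: 50 Ma lies in 56–33.9 Ma, so Eocene.
B: 7 Ma lies in 23.03–5.333 Ma, so Miocene.
C: 1.01 Ma lies in 2.58–0.0117 Ma, so Pleistocene.
D: 297.2 Ma lies in 298.9–273.01 Ma, so Cisuralian.

A — Eocene; B — Miocene; C — Pleistocene; D — Cisuralian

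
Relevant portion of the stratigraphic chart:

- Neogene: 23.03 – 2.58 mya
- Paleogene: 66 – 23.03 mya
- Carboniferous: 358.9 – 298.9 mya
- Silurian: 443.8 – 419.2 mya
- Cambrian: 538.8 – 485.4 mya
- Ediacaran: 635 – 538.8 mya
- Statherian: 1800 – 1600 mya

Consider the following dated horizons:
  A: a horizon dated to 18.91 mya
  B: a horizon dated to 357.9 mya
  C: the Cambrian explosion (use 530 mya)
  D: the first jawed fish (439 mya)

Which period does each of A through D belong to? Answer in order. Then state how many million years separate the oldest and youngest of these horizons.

A — Neogene; B — Carboniferous; C — Cambrian; D — Silurian; span 511.09 million years

Match each age against the start–end ranges in the excerpt: A = 18.91 Ma → Neogene (23.03–2.58); B = 357.9 Ma → Carboniferous (358.9–298.9); C = 530 Ma → Cambrian (538.8–485.4); D = 439 Ma → Silurian (443.8–419.2).
The largest age is 530 Ma and the smallest is 18.91 Ma; their difference is 511.09 Myr.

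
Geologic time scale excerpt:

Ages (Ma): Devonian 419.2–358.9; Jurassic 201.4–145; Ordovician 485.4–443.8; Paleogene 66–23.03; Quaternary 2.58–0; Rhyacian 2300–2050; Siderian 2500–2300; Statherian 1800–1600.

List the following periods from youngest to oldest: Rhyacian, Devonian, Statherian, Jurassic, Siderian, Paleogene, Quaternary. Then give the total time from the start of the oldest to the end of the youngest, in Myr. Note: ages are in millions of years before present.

Quaternary, Paleogene, Jurassic, Devonian, Statherian, Rhyacian, Siderian; total span 2500 Myr

From the excerpt: Rhyacian 2300–2050; Devonian 419.2–358.9; Statherian 1800–1600; Jurassic 201.4–145; Siderian 2500–2300; Paleogene 66–23.03; Quaternary 2.58–0 (Ma).
Larger Ma is earlier, so the oldest is Siderian and the youngest is Quaternary; youngest to oldest: Quaternary, Paleogene, Jurassic, Devonian, Statherian, Rhyacian, Siderian.
Oldest start 2500 minus youngest end 0 gives 2500 Myr overall.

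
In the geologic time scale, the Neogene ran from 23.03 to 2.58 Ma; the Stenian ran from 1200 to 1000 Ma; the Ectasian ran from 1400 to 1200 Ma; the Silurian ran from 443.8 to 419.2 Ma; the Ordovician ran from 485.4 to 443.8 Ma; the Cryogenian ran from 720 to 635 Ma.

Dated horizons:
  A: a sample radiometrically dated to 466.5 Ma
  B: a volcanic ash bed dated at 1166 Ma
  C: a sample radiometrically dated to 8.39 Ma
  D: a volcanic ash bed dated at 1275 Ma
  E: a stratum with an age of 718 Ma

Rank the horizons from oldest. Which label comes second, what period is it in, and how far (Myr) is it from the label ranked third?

B, in the Stenian; 448 million years to E

Sorted oldest-first by Ma: D (1275), B (1166), E (718), A (466.5), C (8.39).
The second oldest is B at 1166 Ma, which lies in 1200–1000 Ma: the Stenian.
The third oldest is E at 718 Ma; separation = |1166 − 718| = 448 Myr.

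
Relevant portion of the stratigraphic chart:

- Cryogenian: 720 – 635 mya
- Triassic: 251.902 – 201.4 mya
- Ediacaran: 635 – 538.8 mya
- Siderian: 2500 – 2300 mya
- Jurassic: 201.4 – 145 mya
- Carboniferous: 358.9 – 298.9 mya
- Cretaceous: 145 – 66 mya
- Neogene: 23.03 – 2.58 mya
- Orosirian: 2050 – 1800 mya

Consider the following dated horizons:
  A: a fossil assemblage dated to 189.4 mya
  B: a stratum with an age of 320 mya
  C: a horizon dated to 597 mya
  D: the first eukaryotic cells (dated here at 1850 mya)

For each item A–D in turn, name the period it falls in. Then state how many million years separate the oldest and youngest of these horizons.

A — Jurassic; B — Carboniferous; C — Ediacaran; D — Orosirian; span 1660.6 million years

Match each age against the start–end ranges in the excerpt: A = 189.4 Ma → Jurassic (201.4–145); B = 320 Ma → Carboniferous (358.9–298.9); C = 597 Ma → Ediacaran (635–538.8); D = 1850 Ma → Orosirian (2050–1800).
The largest age is 1850 Ma and the smallest is 189.4 Ma; their difference is 1660.6 Myr.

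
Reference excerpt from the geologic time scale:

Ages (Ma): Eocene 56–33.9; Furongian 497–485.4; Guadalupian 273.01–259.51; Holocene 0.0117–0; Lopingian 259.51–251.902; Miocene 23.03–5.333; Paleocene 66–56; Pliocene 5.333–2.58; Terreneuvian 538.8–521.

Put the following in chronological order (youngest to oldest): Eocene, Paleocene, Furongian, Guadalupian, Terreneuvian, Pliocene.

Sorting by start age (ascending Ma, since larger Ma = older): Pliocene began 5.333, Eocene began 56, Paleocene began 66, Guadalupian began 273.01, Furongian began 497, Terreneuvian began 538.8.

Pliocene, Eocene, Paleocene, Guadalupian, Furongian, Terreneuvian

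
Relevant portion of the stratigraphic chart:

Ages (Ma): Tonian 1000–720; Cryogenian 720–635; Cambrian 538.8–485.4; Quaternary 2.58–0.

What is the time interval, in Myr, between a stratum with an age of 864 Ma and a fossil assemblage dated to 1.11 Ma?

862.89 million years

864 − 1.11 = 862.89 million years.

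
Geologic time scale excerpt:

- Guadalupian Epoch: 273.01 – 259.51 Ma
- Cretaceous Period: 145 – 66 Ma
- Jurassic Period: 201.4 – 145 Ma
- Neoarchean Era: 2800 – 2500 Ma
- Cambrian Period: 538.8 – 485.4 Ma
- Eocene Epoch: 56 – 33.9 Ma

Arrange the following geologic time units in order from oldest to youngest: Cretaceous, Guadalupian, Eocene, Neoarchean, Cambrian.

Neoarchean, Cambrian, Guadalupian, Cretaceous, Eocene

Read off each span (Ma): Cretaceous 145–66; Guadalupian 273.01–259.51; Eocene 56–33.9; Neoarchean 2800–2500; Cambrian 538.8–485.4.
Larger Ma is older, so oldest→youngest is Neoarchean, Cambrian, Guadalupian, Cretaceous, Eocene.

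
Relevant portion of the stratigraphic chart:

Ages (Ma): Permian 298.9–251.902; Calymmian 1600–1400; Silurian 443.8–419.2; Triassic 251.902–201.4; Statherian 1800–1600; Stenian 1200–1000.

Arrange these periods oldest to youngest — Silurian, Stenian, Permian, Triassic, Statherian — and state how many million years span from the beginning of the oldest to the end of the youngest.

Statherian → Stenian → Silurian → Permian → Triassic; total span 1598.6 Myr

Start ages (Ma): Statherian 1800, Stenian 1200, Silurian 443.8, Permian 298.9, Triassic 251.902.
Ordered oldest to youngest: Statherian, Stenian, Silurian, Permian, Triassic.
Span = 1800 − 201.4 = 1598.6 Myr.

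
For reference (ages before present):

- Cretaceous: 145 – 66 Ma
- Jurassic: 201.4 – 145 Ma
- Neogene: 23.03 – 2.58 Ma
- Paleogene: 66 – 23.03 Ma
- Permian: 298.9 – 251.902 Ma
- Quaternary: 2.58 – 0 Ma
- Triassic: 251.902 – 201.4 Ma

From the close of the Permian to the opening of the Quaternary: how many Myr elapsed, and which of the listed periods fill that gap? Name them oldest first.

249.322 million years; Triassic, Jurassic, Cretaceous, Paleogene, Neogene

The Permian closes at 251.902 Ma and the Quaternary opens at 2.58 Ma, so the interval is 251.902 − 2.58 = 249.322 Myr.
A period fits inside if it starts at or after 251.902 Ma and ends at or before 2.58 Ma; oldest first that gives Triassic, Jurassic, Cretaceous, Paleogene, Neogene.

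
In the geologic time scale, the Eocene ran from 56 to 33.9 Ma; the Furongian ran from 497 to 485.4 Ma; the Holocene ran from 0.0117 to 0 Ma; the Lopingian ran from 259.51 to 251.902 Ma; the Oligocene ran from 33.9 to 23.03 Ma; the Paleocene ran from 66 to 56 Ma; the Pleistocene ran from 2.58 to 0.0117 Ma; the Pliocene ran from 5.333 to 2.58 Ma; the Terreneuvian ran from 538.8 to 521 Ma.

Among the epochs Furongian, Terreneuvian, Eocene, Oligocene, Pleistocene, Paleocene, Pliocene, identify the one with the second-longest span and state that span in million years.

Durations: Furongian 11.6; Terreneuvian 17.8; Eocene 22.1; Oligocene 10.87; Pleistocene 2.5683; Paleocene 10; Pliocene 2.753 Myr.
Sorted longest-first: Eocene (22.1), Terreneuvian (17.8), Furongian (11.6), Oligocene (10.87), Paleocene (10), Pliocene (2.753), Pleistocene (2.5683).
The second longest is Terreneuvian at 17.8 Myr.

Terreneuvian, 17.8 million years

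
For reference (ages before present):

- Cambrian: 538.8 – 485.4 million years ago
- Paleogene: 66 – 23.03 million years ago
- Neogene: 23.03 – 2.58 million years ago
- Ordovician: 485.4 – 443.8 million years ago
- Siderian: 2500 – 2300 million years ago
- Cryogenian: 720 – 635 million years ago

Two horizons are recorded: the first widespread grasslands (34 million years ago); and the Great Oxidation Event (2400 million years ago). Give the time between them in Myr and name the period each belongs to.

Elapsed time: 2400 − 34 = 2366 Myr.
34 Ma lies within 66–23.03 Ma: Paleogene.
2400 Ma lies within 2500–2300 Ma: Siderian.

2366 million years apart; the first in the Paleogene, the second in the Siderian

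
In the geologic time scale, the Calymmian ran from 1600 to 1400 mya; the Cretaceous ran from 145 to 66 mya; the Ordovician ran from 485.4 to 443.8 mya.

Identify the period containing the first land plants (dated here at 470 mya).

Ordovician

470 Ma lies between 485.4 and 443.8 Ma, so it falls in the Ordovician.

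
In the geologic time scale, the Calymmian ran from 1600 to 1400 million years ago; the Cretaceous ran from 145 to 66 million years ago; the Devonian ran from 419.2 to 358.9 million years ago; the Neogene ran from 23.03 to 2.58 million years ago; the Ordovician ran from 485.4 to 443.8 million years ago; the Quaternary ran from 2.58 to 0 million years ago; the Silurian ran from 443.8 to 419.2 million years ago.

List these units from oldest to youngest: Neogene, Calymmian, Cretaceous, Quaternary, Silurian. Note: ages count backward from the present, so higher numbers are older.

The oldest of these is Calymmian (starts 1600 Ma) and the youngest is Quaternary (ends 0 Ma).
In between, by decreasing start age: Silurian (443.8), Cretaceous (145), Neogene (23.03).

Calymmian, then Silurian, then Cretaceous, then Neogene, then Quaternary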